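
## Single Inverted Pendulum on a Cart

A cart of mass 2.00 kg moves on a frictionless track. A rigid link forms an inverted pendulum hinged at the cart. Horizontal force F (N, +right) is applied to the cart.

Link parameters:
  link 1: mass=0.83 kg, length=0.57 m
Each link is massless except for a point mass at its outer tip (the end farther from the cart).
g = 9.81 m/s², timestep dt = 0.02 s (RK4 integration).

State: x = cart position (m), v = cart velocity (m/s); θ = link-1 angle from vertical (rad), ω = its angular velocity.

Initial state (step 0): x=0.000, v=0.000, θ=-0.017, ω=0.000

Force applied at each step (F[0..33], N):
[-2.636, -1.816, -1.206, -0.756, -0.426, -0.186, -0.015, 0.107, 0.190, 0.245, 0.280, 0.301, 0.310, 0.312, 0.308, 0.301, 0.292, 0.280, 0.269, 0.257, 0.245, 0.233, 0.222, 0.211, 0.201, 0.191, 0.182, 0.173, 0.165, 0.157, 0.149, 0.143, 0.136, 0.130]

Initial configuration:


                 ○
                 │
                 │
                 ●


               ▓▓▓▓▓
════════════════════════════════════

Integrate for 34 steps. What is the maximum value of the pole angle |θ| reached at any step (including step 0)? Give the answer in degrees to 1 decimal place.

apply F[0]=-2.636 → step 1: x=-0.000, v=-0.025, θ=-0.017, ω=0.038
apply F[1]=-1.816 → step 2: x=-0.001, v=-0.042, θ=-0.016, ω=0.062
apply F[2]=-1.206 → step 3: x=-0.002, v=-0.053, θ=-0.014, ω=0.076
apply F[3]=-0.756 → step 4: x=-0.003, v=-0.059, θ=-0.013, ω=0.083
apply F[4]=-0.426 → step 5: x=-0.004, v=-0.062, θ=-0.011, ω=0.084
apply F[5]=-0.186 → step 6: x=-0.005, v=-0.063, θ=-0.009, ω=0.083
apply F[6]=-0.015 → step 7: x=-0.007, v=-0.063, θ=-0.008, ω=0.079
apply F[7]=+0.107 → step 8: x=-0.008, v=-0.061, θ=-0.006, ω=0.073
apply F[8]=+0.190 → step 9: x=-0.009, v=-0.059, θ=-0.005, ω=0.067
apply F[9]=+0.245 → step 10: x=-0.010, v=-0.056, θ=-0.003, ω=0.061
apply F[10]=+0.280 → step 11: x=-0.011, v=-0.053, θ=-0.002, ω=0.055
apply F[11]=+0.301 → step 12: x=-0.012, v=-0.050, θ=-0.001, ω=0.049
apply F[12]=+0.310 → step 13: x=-0.013, v=-0.047, θ=-0.000, ω=0.043
apply F[13]=+0.312 → step 14: x=-0.014, v=-0.044, θ=0.000, ω=0.037
apply F[14]=+0.308 → step 15: x=-0.015, v=-0.041, θ=0.001, ω=0.032
apply F[15]=+0.301 → step 16: x=-0.016, v=-0.038, θ=0.002, ω=0.028
apply F[16]=+0.292 → step 17: x=-0.017, v=-0.035, θ=0.002, ω=0.024
apply F[17]=+0.280 → step 18: x=-0.017, v=-0.032, θ=0.003, ω=0.020
apply F[18]=+0.269 → step 19: x=-0.018, v=-0.030, θ=0.003, ω=0.016
apply F[19]=+0.257 → step 20: x=-0.019, v=-0.028, θ=0.003, ω=0.014
apply F[20]=+0.245 → step 21: x=-0.019, v=-0.025, θ=0.004, ω=0.011
apply F[21]=+0.233 → step 22: x=-0.020, v=-0.023, θ=0.004, ω=0.009
apply F[22]=+0.222 → step 23: x=-0.020, v=-0.022, θ=0.004, ω=0.007
apply F[23]=+0.211 → step 24: x=-0.020, v=-0.020, θ=0.004, ω=0.005
apply F[24]=+0.201 → step 25: x=-0.021, v=-0.018, θ=0.004, ω=0.003
apply F[25]=+0.191 → step 26: x=-0.021, v=-0.016, θ=0.004, ω=0.002
apply F[26]=+0.182 → step 27: x=-0.021, v=-0.015, θ=0.004, ω=0.001
apply F[27]=+0.173 → step 28: x=-0.022, v=-0.014, θ=0.004, ω=-0.000
apply F[28]=+0.165 → step 29: x=-0.022, v=-0.012, θ=0.004, ω=-0.001
apply F[29]=+0.157 → step 30: x=-0.022, v=-0.011, θ=0.004, ω=-0.002
apply F[30]=+0.149 → step 31: x=-0.022, v=-0.010, θ=0.004, ω=-0.002
apply F[31]=+0.143 → step 32: x=-0.023, v=-0.009, θ=0.004, ω=-0.003
apply F[32]=+0.136 → step 33: x=-0.023, v=-0.008, θ=0.004, ω=-0.003
apply F[33]=+0.130 → step 34: x=-0.023, v=-0.007, θ=0.004, ω=-0.004
Max |angle| over trajectory = 0.017 rad = 1.0°.

Answer: 1.0°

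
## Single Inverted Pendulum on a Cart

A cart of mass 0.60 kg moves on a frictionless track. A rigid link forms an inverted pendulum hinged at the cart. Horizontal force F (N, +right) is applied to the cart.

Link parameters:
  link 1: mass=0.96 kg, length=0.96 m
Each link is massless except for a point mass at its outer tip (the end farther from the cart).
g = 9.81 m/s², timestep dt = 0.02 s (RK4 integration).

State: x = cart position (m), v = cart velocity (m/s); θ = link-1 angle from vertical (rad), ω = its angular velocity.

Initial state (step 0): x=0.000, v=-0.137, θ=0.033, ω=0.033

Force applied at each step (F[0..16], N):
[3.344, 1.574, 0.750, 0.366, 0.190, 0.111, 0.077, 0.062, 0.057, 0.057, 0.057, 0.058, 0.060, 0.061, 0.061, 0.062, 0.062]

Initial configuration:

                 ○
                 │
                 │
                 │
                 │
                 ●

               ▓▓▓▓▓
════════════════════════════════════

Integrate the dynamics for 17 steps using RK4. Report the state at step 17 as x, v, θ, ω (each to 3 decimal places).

apply F[0]=+3.344 → step 1: x=-0.002, v=-0.036, θ=0.033, ω=-0.065
apply F[1]=+1.574 → step 2: x=-0.002, v=0.006, θ=0.031, ω=-0.103
apply F[2]=+0.750 → step 3: x=-0.002, v=0.022, θ=0.029, ω=-0.113
apply F[3]=+0.366 → step 4: x=-0.001, v=0.025, θ=0.027, ω=-0.111
apply F[4]=+0.190 → step 5: x=-0.001, v=0.024, θ=0.024, ω=-0.104
apply F[5]=+0.111 → step 6: x=-0.000, v=0.020, θ=0.022, ω=-0.096
apply F[6]=+0.077 → step 7: x=0.000, v=0.016, θ=0.021, ω=-0.087
apply F[7]=+0.062 → step 8: x=0.000, v=0.012, θ=0.019, ω=-0.078
apply F[8]=+0.057 → step 9: x=0.000, v=0.008, θ=0.017, ω=-0.071
apply F[9]=+0.057 → step 10: x=0.001, v=0.005, θ=0.016, ω=-0.064
apply F[10]=+0.057 → step 11: x=0.001, v=0.002, θ=0.015, ω=-0.058
apply F[11]=+0.058 → step 12: x=0.001, v=-0.001, θ=0.014, ω=-0.052
apply F[12]=+0.060 → step 13: x=0.001, v=-0.003, θ=0.013, ω=-0.047
apply F[13]=+0.061 → step 14: x=0.001, v=-0.005, θ=0.012, ω=-0.042
apply F[14]=+0.061 → step 15: x=0.000, v=-0.007, θ=0.011, ω=-0.038
apply F[15]=+0.062 → step 16: x=0.000, v=-0.008, θ=0.010, ω=-0.035
apply F[16]=+0.062 → step 17: x=0.000, v=-0.009, θ=0.010, ω=-0.032

Answer: x=0.000, v=-0.009, θ=0.010, ω=-0.032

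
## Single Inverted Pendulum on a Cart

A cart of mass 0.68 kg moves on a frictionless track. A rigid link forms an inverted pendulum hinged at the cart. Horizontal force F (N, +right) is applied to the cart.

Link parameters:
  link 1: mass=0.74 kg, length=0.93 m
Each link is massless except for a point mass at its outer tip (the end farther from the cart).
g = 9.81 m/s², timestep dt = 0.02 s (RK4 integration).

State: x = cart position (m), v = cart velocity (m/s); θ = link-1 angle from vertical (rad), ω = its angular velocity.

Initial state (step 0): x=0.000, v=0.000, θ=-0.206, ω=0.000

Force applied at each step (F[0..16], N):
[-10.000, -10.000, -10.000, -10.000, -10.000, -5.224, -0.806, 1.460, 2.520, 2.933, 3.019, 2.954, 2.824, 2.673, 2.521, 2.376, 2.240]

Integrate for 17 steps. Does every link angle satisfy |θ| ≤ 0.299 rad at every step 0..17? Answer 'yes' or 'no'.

Answer: yes

Derivation:
apply F[0]=-10.000 → step 1: x=-0.002, v=-0.241, θ=-0.204, ω=0.210
apply F[1]=-10.000 → step 2: x=-0.010, v=-0.483, θ=-0.198, ω=0.423
apply F[2]=-10.000 → step 3: x=-0.022, v=-0.728, θ=-0.187, ω=0.642
apply F[3]=-10.000 → step 4: x=-0.039, v=-0.978, θ=-0.172, ω=0.869
apply F[4]=-10.000 → step 5: x=-0.061, v=-1.234, θ=-0.152, ω=1.106
apply F[5]=-5.224 → step 6: x=-0.087, v=-1.359, θ=-0.129, ω=1.210
apply F[6]=-0.806 → step 7: x=-0.114, v=-1.362, θ=-0.105, ω=1.188
apply F[7]=+1.460 → step 8: x=-0.141, v=-1.302, θ=-0.082, ω=1.104
apply F[8]=+2.520 → step 9: x=-0.166, v=-1.215, θ=-0.061, ω=0.995
apply F[9]=+2.933 → step 10: x=-0.189, v=-1.119, θ=-0.042, ω=0.881
apply F[10]=+3.019 → step 11: x=-0.211, v=-1.023, θ=-0.026, ω=0.772
apply F[11]=+2.954 → step 12: x=-0.230, v=-0.933, θ=-0.011, ω=0.670
apply F[12]=+2.824 → step 13: x=-0.248, v=-0.848, θ=0.001, ω=0.579
apply F[13]=+2.673 → step 14: x=-0.264, v=-0.771, θ=0.012, ω=0.497
apply F[14]=+2.521 → step 15: x=-0.279, v=-0.701, θ=0.021, ω=0.425
apply F[15]=+2.376 → step 16: x=-0.292, v=-0.636, θ=0.029, ω=0.361
apply F[16]=+2.240 → step 17: x=-0.304, v=-0.577, θ=0.036, ω=0.304
Max |angle| over trajectory = 0.206 rad; bound = 0.299 → within bound.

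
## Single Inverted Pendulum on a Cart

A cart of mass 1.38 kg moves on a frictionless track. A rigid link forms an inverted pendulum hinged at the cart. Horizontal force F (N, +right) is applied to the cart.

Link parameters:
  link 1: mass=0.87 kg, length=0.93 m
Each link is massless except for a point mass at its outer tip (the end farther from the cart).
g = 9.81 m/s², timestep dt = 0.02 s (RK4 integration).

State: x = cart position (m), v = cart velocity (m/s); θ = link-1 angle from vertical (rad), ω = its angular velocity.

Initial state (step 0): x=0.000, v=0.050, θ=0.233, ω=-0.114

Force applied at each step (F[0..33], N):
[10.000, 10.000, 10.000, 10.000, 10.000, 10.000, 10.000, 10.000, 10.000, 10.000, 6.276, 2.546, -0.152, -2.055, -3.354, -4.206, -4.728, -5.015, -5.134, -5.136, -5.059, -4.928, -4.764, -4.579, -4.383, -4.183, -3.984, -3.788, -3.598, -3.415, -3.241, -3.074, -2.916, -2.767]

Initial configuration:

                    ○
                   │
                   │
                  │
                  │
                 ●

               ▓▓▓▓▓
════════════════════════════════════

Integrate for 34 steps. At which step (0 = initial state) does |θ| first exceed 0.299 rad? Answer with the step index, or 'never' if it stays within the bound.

apply F[0]=+10.000 → step 1: x=0.002, v=0.164, θ=0.230, ω=-0.184
apply F[1]=+10.000 → step 2: x=0.007, v=0.278, θ=0.226, ω=-0.256
apply F[2]=+10.000 → step 3: x=0.013, v=0.393, θ=0.220, ω=-0.330
apply F[3]=+10.000 → step 4: x=0.022, v=0.509, θ=0.212, ω=-0.407
apply F[4]=+10.000 → step 5: x=0.034, v=0.626, θ=0.203, ω=-0.487
apply F[5]=+10.000 → step 6: x=0.047, v=0.745, θ=0.193, ω=-0.570
apply F[6]=+10.000 → step 7: x=0.063, v=0.865, θ=0.181, ω=-0.658
apply F[7]=+10.000 → step 8: x=0.082, v=0.988, θ=0.167, ω=-0.752
apply F[8]=+10.000 → step 9: x=0.103, v=1.113, θ=0.151, ω=-0.851
apply F[9]=+10.000 → step 10: x=0.126, v=1.240, θ=0.132, ω=-0.957
apply F[10]=+6.276 → step 11: x=0.152, v=1.317, θ=0.113, ω=-1.013
apply F[11]=+2.546 → step 12: x=0.179, v=1.342, θ=0.092, ω=-1.018
apply F[12]=-0.152 → step 13: x=0.205, v=1.331, θ=0.072, ω=-0.989
apply F[13]=-2.055 → step 14: x=0.232, v=1.294, θ=0.053, ω=-0.936
apply F[14]=-3.354 → step 15: x=0.257, v=1.240, θ=0.035, ω=-0.869
apply F[15]=-4.206 → step 16: x=0.281, v=1.176, θ=0.018, ω=-0.795
apply F[16]=-4.728 → step 17: x=0.304, v=1.107, θ=0.003, ω=-0.718
apply F[17]=-5.015 → step 18: x=0.325, v=1.034, θ=-0.010, ω=-0.641
apply F[18]=-5.134 → step 19: x=0.345, v=0.962, θ=-0.022, ω=-0.566
apply F[19]=-5.136 → step 20: x=0.364, v=0.891, θ=-0.033, ω=-0.496
apply F[20]=-5.059 → step 21: x=0.381, v=0.822, θ=-0.042, ω=-0.430
apply F[21]=-4.928 → step 22: x=0.397, v=0.756, θ=-0.050, ω=-0.369
apply F[22]=-4.764 → step 23: x=0.411, v=0.694, θ=-0.057, ω=-0.313
apply F[23]=-4.579 → step 24: x=0.425, v=0.635, θ=-0.063, ω=-0.263
apply F[24]=-4.383 → step 25: x=0.437, v=0.580, θ=-0.067, ω=-0.217
apply F[25]=-4.183 → step 26: x=0.448, v=0.528, θ=-0.071, ω=-0.176
apply F[26]=-3.984 → step 27: x=0.458, v=0.479, θ=-0.075, ω=-0.139
apply F[27]=-3.788 → step 28: x=0.467, v=0.434, θ=-0.077, ω=-0.107
apply F[28]=-3.598 → step 29: x=0.475, v=0.391, θ=-0.079, ω=-0.078
apply F[29]=-3.415 → step 30: x=0.483, v=0.352, θ=-0.080, ω=-0.052
apply F[30]=-3.241 → step 31: x=0.489, v=0.315, θ=-0.081, ω=-0.029
apply F[31]=-3.074 → step 32: x=0.495, v=0.281, θ=-0.081, ω=-0.010
apply F[32]=-2.916 → step 33: x=0.501, v=0.249, θ=-0.081, ω=0.008
apply F[33]=-2.767 → step 34: x=0.505, v=0.219, θ=-0.081, ω=0.023
max |θ| = 0.233 ≤ 0.299 over all 35 states.

Answer: never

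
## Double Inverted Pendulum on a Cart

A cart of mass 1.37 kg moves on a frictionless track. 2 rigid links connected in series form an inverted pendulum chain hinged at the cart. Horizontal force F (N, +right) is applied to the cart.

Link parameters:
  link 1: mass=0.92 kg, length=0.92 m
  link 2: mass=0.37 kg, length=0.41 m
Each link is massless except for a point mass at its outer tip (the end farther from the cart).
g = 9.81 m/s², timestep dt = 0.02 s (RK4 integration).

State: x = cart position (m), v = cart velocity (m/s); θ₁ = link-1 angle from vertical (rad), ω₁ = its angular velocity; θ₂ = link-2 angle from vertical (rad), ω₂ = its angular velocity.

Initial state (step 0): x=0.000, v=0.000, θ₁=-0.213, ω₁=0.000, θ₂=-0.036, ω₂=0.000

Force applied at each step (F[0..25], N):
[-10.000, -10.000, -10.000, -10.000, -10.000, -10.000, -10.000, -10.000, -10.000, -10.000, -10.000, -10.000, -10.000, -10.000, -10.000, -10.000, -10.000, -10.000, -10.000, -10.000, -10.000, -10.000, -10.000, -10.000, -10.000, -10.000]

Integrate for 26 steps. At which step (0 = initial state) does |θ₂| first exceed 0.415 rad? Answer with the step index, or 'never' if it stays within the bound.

Answer: 18

Derivation:
apply F[0]=-10.000 → step 1: x=-0.001, v=-0.104, θ₁=-0.213, ω₁=0.049, θ₂=-0.035, ω₂=0.127
apply F[1]=-10.000 → step 2: x=-0.004, v=-0.208, θ₁=-0.211, ω₁=0.099, θ₂=-0.031, ω₂=0.256
apply F[2]=-10.000 → step 3: x=-0.009, v=-0.313, θ₁=-0.209, ω₁=0.150, θ₂=-0.024, ω₂=0.386
apply F[3]=-10.000 → step 4: x=-0.017, v=-0.418, θ₁=-0.205, ω₁=0.202, θ₂=-0.015, ω₂=0.519
apply F[4]=-10.000 → step 5: x=-0.026, v=-0.525, θ₁=-0.200, ω₁=0.255, θ₂=-0.004, ω₂=0.656
apply F[5]=-10.000 → step 6: x=-0.038, v=-0.632, θ₁=-0.195, ω₁=0.310, θ₂=0.011, ω₂=0.798
apply F[6]=-10.000 → step 7: x=-0.051, v=-0.741, θ₁=-0.188, ω₁=0.368, θ₂=0.028, ω₂=0.945
apply F[7]=-10.000 → step 8: x=-0.067, v=-0.852, θ₁=-0.180, ω₁=0.429, θ₂=0.049, ω₂=1.099
apply F[8]=-10.000 → step 9: x=-0.086, v=-0.965, θ₁=-0.171, ω₁=0.493, θ₂=0.072, ω₂=1.259
apply F[9]=-10.000 → step 10: x=-0.106, v=-1.080, θ₁=-0.160, ω₁=0.562, θ₂=0.099, ω₂=1.428
apply F[10]=-10.000 → step 11: x=-0.129, v=-1.198, θ₁=-0.148, ω₁=0.635, θ₂=0.129, ω₂=1.604
apply F[11]=-10.000 → step 12: x=-0.154, v=-1.319, θ₁=-0.135, ω₁=0.714, θ₂=0.163, ω₂=1.789
apply F[12]=-10.000 → step 13: x=-0.182, v=-1.443, θ₁=-0.120, ω₁=0.800, θ₂=0.201, ω₂=1.982
apply F[13]=-10.000 → step 14: x=-0.212, v=-1.570, θ₁=-0.103, ω₁=0.893, θ₂=0.243, ω₂=2.181
apply F[14]=-10.000 → step 15: x=-0.244, v=-1.701, θ₁=-0.084, ω₁=0.995, θ₂=0.288, ω₂=2.387
apply F[15]=-10.000 → step 16: x=-0.280, v=-1.836, θ₁=-0.063, ω₁=1.107, θ₂=0.338, ω₂=2.596
apply F[16]=-10.000 → step 17: x=-0.318, v=-1.974, θ₁=-0.040, ω₁=1.229, θ₂=0.392, ω₂=2.806
apply F[17]=-10.000 → step 18: x=-0.359, v=-2.117, θ₁=-0.014, ω₁=1.364, θ₂=0.450, ω₂=3.014
apply F[18]=-10.000 → step 19: x=-0.402, v=-2.263, θ₁=0.015, ω₁=1.511, θ₂=0.513, ω₂=3.215
apply F[19]=-10.000 → step 20: x=-0.449, v=-2.412, θ₁=0.047, ω₁=1.673, θ₂=0.579, ω₂=3.403
apply F[20]=-10.000 → step 21: x=-0.499, v=-2.563, θ₁=0.082, ω₁=1.849, θ₂=0.649, ω₂=3.571
apply F[21]=-10.000 → step 22: x=-0.552, v=-2.716, θ₁=0.121, ω₁=2.039, θ₂=0.722, ω₂=3.712
apply F[22]=-10.000 → step 23: x=-0.608, v=-2.869, θ₁=0.164, ω₁=2.244, θ₂=0.797, ω₂=3.818
apply F[23]=-10.000 → step 24: x=-0.667, v=-3.021, θ₁=0.211, ω₁=2.462, θ₂=0.874, ω₂=3.881
apply F[24]=-10.000 → step 25: x=-0.728, v=-3.168, θ₁=0.262, ω₁=2.690, θ₂=0.952, ω₂=3.893
apply F[25]=-10.000 → step 26: x=-0.793, v=-3.308, θ₁=0.318, ω₁=2.927, θ₂=1.029, ω₂=3.847
|θ₂| = 0.450 > 0.415 first at step 18.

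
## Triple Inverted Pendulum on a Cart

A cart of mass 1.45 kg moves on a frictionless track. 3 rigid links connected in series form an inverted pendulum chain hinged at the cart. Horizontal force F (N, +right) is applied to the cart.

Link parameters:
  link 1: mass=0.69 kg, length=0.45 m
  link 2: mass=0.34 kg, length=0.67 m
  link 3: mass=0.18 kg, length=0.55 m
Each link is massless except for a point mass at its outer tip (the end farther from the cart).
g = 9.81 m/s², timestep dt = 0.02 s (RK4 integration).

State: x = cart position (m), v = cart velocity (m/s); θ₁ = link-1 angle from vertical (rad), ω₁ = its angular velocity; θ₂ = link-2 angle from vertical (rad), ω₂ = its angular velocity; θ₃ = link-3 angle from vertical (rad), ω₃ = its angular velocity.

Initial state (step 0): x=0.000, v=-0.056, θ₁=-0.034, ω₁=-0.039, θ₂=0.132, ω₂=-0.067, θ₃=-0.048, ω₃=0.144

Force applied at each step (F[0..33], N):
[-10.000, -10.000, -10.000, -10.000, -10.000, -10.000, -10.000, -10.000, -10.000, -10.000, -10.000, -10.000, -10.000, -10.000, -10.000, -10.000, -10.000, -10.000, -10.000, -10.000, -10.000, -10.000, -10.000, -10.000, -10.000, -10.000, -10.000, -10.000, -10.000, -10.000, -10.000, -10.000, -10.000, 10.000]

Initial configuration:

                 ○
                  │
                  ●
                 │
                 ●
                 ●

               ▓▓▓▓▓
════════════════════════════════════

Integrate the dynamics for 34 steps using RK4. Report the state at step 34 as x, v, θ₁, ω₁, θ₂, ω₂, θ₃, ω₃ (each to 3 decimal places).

apply F[0]=-10.000 → step 1: x=-0.002, v=-0.188, θ₁=-0.033, ω₁=0.188, θ₂=0.132, ω₂=0.043, θ₃=-0.046, ω₃=0.050
apply F[1]=-10.000 → step 2: x=-0.008, v=-0.322, θ₁=-0.026, ω₁=0.419, θ₂=0.134, ω₂=0.152, θ₃=-0.046, ω₃=-0.044
apply F[2]=-10.000 → step 3: x=-0.015, v=-0.456, θ₁=-0.016, ω₁=0.660, θ₂=0.138, ω₂=0.256, θ₃=-0.048, ω₃=-0.138
apply F[3]=-10.000 → step 4: x=-0.026, v=-0.593, θ₁=0.000, ω₁=0.915, θ₂=0.144, ω₂=0.355, θ₃=-0.052, ω₃=-0.233
apply F[4]=-10.000 → step 5: x=-0.039, v=-0.732, θ₁=0.021, ω₁=1.189, θ₂=0.152, ω₂=0.447, θ₃=-0.057, ω₃=-0.331
apply F[5]=-10.000 → step 6: x=-0.055, v=-0.875, θ₁=0.048, ω₁=1.487, θ₂=0.162, ω₂=0.528, θ₃=-0.065, ω₃=-0.429
apply F[6]=-10.000 → step 7: x=-0.074, v=-1.021, θ₁=0.081, ω₁=1.813, θ₂=0.173, ω₂=0.598, θ₃=-0.074, ω₃=-0.527
apply F[7]=-10.000 → step 8: x=-0.096, v=-1.171, θ₁=0.120, ω₁=2.169, θ₂=0.186, ω₂=0.652, θ₃=-0.086, ω₃=-0.621
apply F[8]=-10.000 → step 9: x=-0.121, v=-1.322, θ₁=0.168, ω₁=2.556, θ₂=0.199, ω₂=0.690, θ₃=-0.099, ω₃=-0.707
apply F[9]=-10.000 → step 10: x=-0.149, v=-1.474, θ₁=0.223, ω₁=2.970, θ₂=0.213, ω₂=0.711, θ₃=-0.114, ω₃=-0.776
apply F[10]=-10.000 → step 11: x=-0.180, v=-1.624, θ₁=0.287, ω₁=3.404, θ₂=0.227, ω₂=0.717, θ₃=-0.130, ω₃=-0.821
apply F[11]=-10.000 → step 12: x=-0.214, v=-1.766, θ₁=0.359, ω₁=3.844, θ₂=0.242, ω₂=0.715, θ₃=-0.147, ω₃=-0.834
apply F[12]=-10.000 → step 13: x=-0.250, v=-1.897, θ₁=0.440, ω₁=4.275, θ₂=0.256, ω₂=0.715, θ₃=-0.163, ω₃=-0.806
apply F[13]=-10.000 → step 14: x=-0.290, v=-2.012, θ₁=0.530, ω₁=4.680, θ₂=0.270, ω₂=0.730, θ₃=-0.179, ω₃=-0.736
apply F[14]=-10.000 → step 15: x=-0.331, v=-2.107, θ₁=0.627, ω₁=5.050, θ₂=0.285, ω₂=0.774, θ₃=-0.192, ω₃=-0.624
apply F[15]=-10.000 → step 16: x=-0.374, v=-2.180, θ₁=0.732, ω₁=5.380, θ₂=0.302, ω₂=0.859, θ₃=-0.203, ω₃=-0.477
apply F[16]=-10.000 → step 17: x=-0.418, v=-2.231, θ₁=0.842, ω₁=5.670, θ₂=0.320, ω₂=0.991, θ₃=-0.211, ω₃=-0.300
apply F[17]=-10.000 → step 18: x=-0.463, v=-2.260, θ₁=0.958, ω₁=5.928, θ₂=0.342, ω₂=1.178, θ₃=-0.215, ω₃=-0.102
apply F[18]=-10.000 → step 19: x=-0.508, v=-2.269, θ₁=1.079, ω₁=6.162, θ₂=0.367, ω₂=1.419, θ₃=-0.215, ω₃=0.113
apply F[19]=-10.000 → step 20: x=-0.553, v=-2.258, θ₁=1.205, ω₁=6.380, θ₂=0.399, ω₂=1.718, θ₃=-0.211, ω₃=0.342
apply F[20]=-10.000 → step 21: x=-0.598, v=-2.230, θ₁=1.334, ω₁=6.588, θ₂=0.437, ω₂=2.073, θ₃=-0.201, ω₃=0.585
apply F[21]=-10.000 → step 22: x=-0.642, v=-2.184, θ₁=1.468, ω₁=6.791, θ₂=0.482, ω₂=2.487, θ₃=-0.187, ω₃=0.847
apply F[22]=-10.000 → step 23: x=-0.686, v=-2.121, θ₁=1.606, ω₁=6.989, θ₂=0.536, ω₂=2.959, θ₃=-0.167, ω₃=1.133
apply F[23]=-10.000 → step 24: x=-0.727, v=-2.044, θ₁=1.748, ω₁=7.179, θ₂=0.601, ω₂=3.491, θ₃=-0.141, ω₃=1.454
apply F[24]=-10.000 → step 25: x=-0.767, v=-1.955, θ₁=1.893, ω₁=7.352, θ₂=0.677, ω₂=4.085, θ₃=-0.109, ω₃=1.824
apply F[25]=-10.000 → step 26: x=-0.805, v=-1.859, θ₁=2.041, ω₁=7.491, θ₂=0.765, ω₂=4.739, θ₃=-0.068, ω₃=2.261
apply F[26]=-10.000 → step 27: x=-0.842, v=-1.761, θ₁=2.192, ω₁=7.570, θ₂=0.866, ω₂=5.448, θ₃=-0.018, ω₃=2.791
apply F[27]=-10.000 → step 28: x=-0.876, v=-1.672, θ₁=2.344, ω₁=7.548, θ₂=0.983, ω₂=6.198, θ₃=0.044, ω₃=3.441
apply F[28]=-10.000 → step 29: x=-0.909, v=-1.604, θ₁=2.493, ω₁=7.372, θ₂=1.114, ω₂=6.960, θ₃=0.121, ω₃=4.246
apply F[29]=-10.000 → step 30: x=-0.940, v=-1.568, θ₁=2.637, ω₁=6.990, θ₂=1.261, ω₂=7.688, θ₃=0.215, ω₃=5.235
apply F[30]=-10.000 → step 31: x=-0.972, v=-1.573, θ₁=2.771, ω₁=6.360, θ₂=1.421, ω₂=8.318, θ₃=0.332, ω₃=6.429
apply F[31]=-10.000 → step 32: x=-1.003, v=-1.621, θ₁=2.890, ω₁=5.481, θ₂=1.593, ω₂=8.783, θ₃=0.474, ω₃=7.823
apply F[32]=-10.000 → step 33: x=-1.037, v=-1.704, θ₁=2.989, ω₁=4.390, θ₂=1.771, ω₂=9.027, θ₃=0.646, ω₃=9.390
apply F[33]=+10.000 → step 34: x=-1.069, v=-1.539, θ₁=3.071, ω₁=3.763, θ₂=1.952, ω₂=9.005, θ₃=0.850, ω₃=11.079

Answer: x=-1.069, v=-1.539, θ₁=3.071, ω₁=3.763, θ₂=1.952, ω₂=9.005, θ₃=0.850, ω₃=11.079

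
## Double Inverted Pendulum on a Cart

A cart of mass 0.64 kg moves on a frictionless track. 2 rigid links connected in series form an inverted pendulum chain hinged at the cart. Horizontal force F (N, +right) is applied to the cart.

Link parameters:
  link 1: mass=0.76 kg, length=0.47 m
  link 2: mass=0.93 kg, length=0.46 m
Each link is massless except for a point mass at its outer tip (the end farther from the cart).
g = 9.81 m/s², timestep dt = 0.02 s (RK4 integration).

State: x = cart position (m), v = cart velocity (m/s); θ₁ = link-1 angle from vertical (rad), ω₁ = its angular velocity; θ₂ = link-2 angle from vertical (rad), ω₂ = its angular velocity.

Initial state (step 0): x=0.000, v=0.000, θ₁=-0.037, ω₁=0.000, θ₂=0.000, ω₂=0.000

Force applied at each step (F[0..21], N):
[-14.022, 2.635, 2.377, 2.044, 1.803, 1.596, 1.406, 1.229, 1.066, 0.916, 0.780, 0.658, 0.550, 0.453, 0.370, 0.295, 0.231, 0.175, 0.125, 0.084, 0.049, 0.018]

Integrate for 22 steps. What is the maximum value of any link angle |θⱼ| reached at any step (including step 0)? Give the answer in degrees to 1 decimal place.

apply F[0]=-14.022 → step 1: x=-0.004, v=-0.419, θ₁=-0.028, ω₁=0.859, θ₂=0.000, ω₂=0.034
apply F[1]=+2.635 → step 2: x=-0.012, v=-0.327, θ₁=-0.013, ω₁=0.643, θ₂=0.001, ω₂=0.054
apply F[2]=+2.377 → step 3: x=-0.017, v=-0.249, θ₁=-0.002, ω₁=0.469, θ₂=0.002, ω₂=0.063
apply F[3]=+2.044 → step 4: x=-0.022, v=-0.186, θ₁=0.006, ω₁=0.335, θ₂=0.004, ω₂=0.064
apply F[4]=+1.803 → step 5: x=-0.025, v=-0.134, θ₁=0.011, ω₁=0.230, θ₂=0.005, ω₂=0.060
apply F[5]=+1.596 → step 6: x=-0.027, v=-0.091, θ₁=0.015, ω₁=0.148, θ₂=0.006, ω₂=0.053
apply F[6]=+1.406 → step 7: x=-0.029, v=-0.055, θ₁=0.017, ω₁=0.085, θ₂=0.007, ω₂=0.043
apply F[7]=+1.229 → step 8: x=-0.029, v=-0.026, θ₁=0.019, ω₁=0.036, θ₂=0.008, ω₂=0.033
apply F[8]=+1.066 → step 9: x=-0.030, v=-0.003, θ₁=0.019, ω₁=-0.001, θ₂=0.008, ω₂=0.023
apply F[9]=+0.916 → step 10: x=-0.030, v=0.016, θ₁=0.019, ω₁=-0.028, θ₂=0.009, ω₂=0.013
apply F[10]=+0.780 → step 11: x=-0.029, v=0.031, θ₁=0.018, ω₁=-0.047, θ₂=0.009, ω₂=0.004
apply F[11]=+0.658 → step 12: x=-0.028, v=0.043, θ₁=0.017, ω₁=-0.060, θ₂=0.009, ω₂=-0.004
apply F[12]=+0.550 → step 13: x=-0.027, v=0.051, θ₁=0.016, ω₁=-0.068, θ₂=0.009, ω₂=-0.010
apply F[13]=+0.453 → step 14: x=-0.026, v=0.058, θ₁=0.014, ω₁=-0.073, θ₂=0.009, ω₂=-0.016
apply F[14]=+0.370 → step 15: x=-0.025, v=0.062, θ₁=0.013, ω₁=-0.075, θ₂=0.008, ω₂=-0.021
apply F[15]=+0.295 → step 16: x=-0.024, v=0.065, θ₁=0.011, ω₁=-0.074, θ₂=0.008, ω₂=-0.025
apply F[16]=+0.231 → step 17: x=-0.023, v=0.067, θ₁=0.010, ω₁=-0.072, θ₂=0.007, ω₂=-0.028
apply F[17]=+0.175 → step 18: x=-0.021, v=0.068, θ₁=0.008, ω₁=-0.069, θ₂=0.007, ω₂=-0.030
apply F[18]=+0.125 → step 19: x=-0.020, v=0.068, θ₁=0.007, ω₁=-0.065, θ₂=0.006, ω₂=-0.031
apply F[19]=+0.084 → step 20: x=-0.018, v=0.067, θ₁=0.006, ω₁=-0.060, θ₂=0.005, ω₂=-0.032
apply F[20]=+0.049 → step 21: x=-0.017, v=0.066, θ₁=0.005, ω₁=-0.056, θ₂=0.005, ω₂=-0.032
apply F[21]=+0.018 → step 22: x=-0.016, v=0.065, θ₁=0.004, ω₁=-0.051, θ₂=0.004, ω₂=-0.031
Max |angle| over trajectory = 0.037 rad = 2.1°.

Answer: 2.1°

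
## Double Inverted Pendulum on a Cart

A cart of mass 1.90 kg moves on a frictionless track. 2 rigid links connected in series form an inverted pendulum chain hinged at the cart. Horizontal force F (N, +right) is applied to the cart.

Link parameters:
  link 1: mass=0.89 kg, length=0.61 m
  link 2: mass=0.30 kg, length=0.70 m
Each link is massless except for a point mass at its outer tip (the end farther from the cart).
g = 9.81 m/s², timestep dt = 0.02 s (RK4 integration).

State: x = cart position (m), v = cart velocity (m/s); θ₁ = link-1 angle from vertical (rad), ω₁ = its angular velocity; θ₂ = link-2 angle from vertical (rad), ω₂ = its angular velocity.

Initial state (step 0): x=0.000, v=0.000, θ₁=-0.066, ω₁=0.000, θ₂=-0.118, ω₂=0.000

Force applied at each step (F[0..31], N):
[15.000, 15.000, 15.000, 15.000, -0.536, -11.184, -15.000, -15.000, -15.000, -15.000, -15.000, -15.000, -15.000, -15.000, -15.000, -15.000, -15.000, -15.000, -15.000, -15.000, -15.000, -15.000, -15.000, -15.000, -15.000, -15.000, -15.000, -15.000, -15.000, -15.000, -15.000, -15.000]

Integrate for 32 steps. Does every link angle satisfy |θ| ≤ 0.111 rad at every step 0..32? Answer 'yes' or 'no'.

Answer: no

Derivation:
apply F[0]=+15.000 → step 1: x=0.002, v=0.166, θ₁=-0.069, ω₁=-0.287, θ₂=-0.118, ω₂=-0.018
apply F[1]=+15.000 → step 2: x=0.007, v=0.332, θ₁=-0.078, ω₁=-0.578, θ₂=-0.119, ω₂=-0.034
apply F[2]=+15.000 → step 3: x=0.015, v=0.499, θ₁=-0.092, ω₁=-0.874, θ₂=-0.120, ω₂=-0.045
apply F[3]=+15.000 → step 4: x=0.027, v=0.667, θ₁=-0.113, ω₁=-1.180, θ₂=-0.120, ω₂=-0.051
apply F[4]=-0.536 → step 5: x=0.040, v=0.675, θ₁=-0.137, ω₁=-1.233, θ₂=-0.122, ω₂=-0.050
apply F[5]=-11.184 → step 6: x=0.053, v=0.575, θ₁=-0.160, ω₁=-1.122, θ₂=-0.122, ω₂=-0.040
apply F[6]=-15.000 → step 7: x=0.063, v=0.439, θ₁=-0.181, ω₁=-0.962, θ₂=-0.123, ω₂=-0.022
apply F[7]=-15.000 → step 8: x=0.070, v=0.306, θ₁=-0.199, ω₁=-0.816, θ₂=-0.123, ω₂=0.005
apply F[8]=-15.000 → step 9: x=0.075, v=0.175, θ₁=-0.214, ω₁=-0.681, θ₂=-0.123, ω₂=0.039
apply F[9]=-15.000 → step 10: x=0.077, v=0.046, θ₁=-0.226, ω₁=-0.557, θ₂=-0.122, ω₂=0.079
apply F[10]=-15.000 → step 11: x=0.077, v=-0.080, θ₁=-0.236, ω₁=-0.442, θ₂=-0.120, ω₂=0.124
apply F[11]=-15.000 → step 12: x=0.074, v=-0.206, θ₁=-0.244, ω₁=-0.333, θ₂=-0.117, ω₂=0.175
apply F[12]=-15.000 → step 13: x=0.069, v=-0.330, θ₁=-0.249, ω₁=-0.229, θ₂=-0.113, ω₂=0.229
apply F[13]=-15.000 → step 14: x=0.061, v=-0.454, θ₁=-0.253, ω₁=-0.129, θ₂=-0.107, ω₂=0.288
apply F[14]=-15.000 → step 15: x=0.050, v=-0.578, θ₁=-0.255, ω₁=-0.032, θ₂=-0.101, ω₂=0.351
apply F[15]=-15.000 → step 16: x=0.038, v=-0.701, θ₁=-0.254, ω₁=0.064, θ₂=-0.093, ω₂=0.416
apply F[16]=-15.000 → step 17: x=0.022, v=-0.825, θ₁=-0.252, ω₁=0.161, θ₂=-0.084, ω₂=0.484
apply F[17]=-15.000 → step 18: x=0.005, v=-0.949, θ₁=-0.248, ω₁=0.259, θ₂=-0.074, ω₂=0.554
apply F[18]=-15.000 → step 19: x=-0.016, v=-1.074, θ₁=-0.242, ω₁=0.359, θ₂=-0.062, ω₂=0.627
apply F[19]=-15.000 → step 20: x=-0.038, v=-1.200, θ₁=-0.233, ω₁=0.464, θ₂=-0.049, ω₂=0.701
apply F[20]=-15.000 → step 21: x=-0.064, v=-1.328, θ₁=-0.223, ω₁=0.575, θ₂=-0.034, ω₂=0.776
apply F[21]=-15.000 → step 22: x=-0.092, v=-1.458, θ₁=-0.210, ω₁=0.692, θ₂=-0.018, ω₂=0.852
apply F[22]=-15.000 → step 23: x=-0.122, v=-1.590, θ₁=-0.195, ω₁=0.818, θ₂=-0.000, ω₂=0.928
apply F[23]=-15.000 → step 24: x=-0.155, v=-1.724, θ₁=-0.178, ω₁=0.955, θ₂=0.019, ω₂=1.004
apply F[24]=-15.000 → step 25: x=-0.191, v=-1.861, θ₁=-0.157, ω₁=1.103, θ₂=0.040, ω₂=1.077
apply F[25]=-15.000 → step 26: x=-0.230, v=-2.002, θ₁=-0.133, ω₁=1.266, θ₂=0.062, ω₂=1.149
apply F[26]=-15.000 → step 27: x=-0.271, v=-2.146, θ₁=-0.106, ω₁=1.444, θ₂=0.086, ω₂=1.216
apply F[27]=-15.000 → step 28: x=-0.315, v=-2.294, θ₁=-0.075, ω₁=1.641, θ₂=0.111, ω₂=1.278
apply F[28]=-15.000 → step 29: x=-0.363, v=-2.446, θ₁=-0.041, ω₁=1.857, θ₂=0.137, ω₂=1.333
apply F[29]=-15.000 → step 30: x=-0.413, v=-2.602, θ₁=-0.001, ω₁=2.094, θ₂=0.164, ω₂=1.380
apply F[30]=-15.000 → step 31: x=-0.467, v=-2.762, θ₁=0.043, ω₁=2.353, θ₂=0.192, ω₂=1.418
apply F[31]=-15.000 → step 32: x=-0.524, v=-2.924, θ₁=0.093, ω₁=2.634, θ₂=0.221, ω₂=1.444
Max |angle| over trajectory = 0.255 rad; bound = 0.111 → exceeded.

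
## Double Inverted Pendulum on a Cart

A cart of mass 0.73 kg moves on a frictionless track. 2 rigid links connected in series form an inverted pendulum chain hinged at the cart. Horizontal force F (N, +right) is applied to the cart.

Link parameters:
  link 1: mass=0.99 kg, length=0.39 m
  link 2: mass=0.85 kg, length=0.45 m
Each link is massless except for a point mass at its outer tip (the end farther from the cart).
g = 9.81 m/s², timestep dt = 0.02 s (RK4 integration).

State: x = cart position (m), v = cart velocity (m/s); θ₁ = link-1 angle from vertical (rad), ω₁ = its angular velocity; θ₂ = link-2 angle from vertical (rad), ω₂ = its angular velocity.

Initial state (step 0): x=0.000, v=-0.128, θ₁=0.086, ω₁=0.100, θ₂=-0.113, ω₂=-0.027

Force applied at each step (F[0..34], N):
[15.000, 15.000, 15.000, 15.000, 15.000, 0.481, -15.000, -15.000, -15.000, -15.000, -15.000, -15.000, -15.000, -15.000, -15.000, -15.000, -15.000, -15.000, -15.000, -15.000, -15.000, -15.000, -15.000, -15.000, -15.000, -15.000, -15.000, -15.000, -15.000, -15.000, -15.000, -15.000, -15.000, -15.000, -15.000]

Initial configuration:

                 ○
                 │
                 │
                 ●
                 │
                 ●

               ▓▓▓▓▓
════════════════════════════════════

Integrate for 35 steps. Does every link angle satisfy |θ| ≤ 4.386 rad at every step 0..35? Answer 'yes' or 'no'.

Answer: yes

Derivation:
apply F[0]=+15.000 → step 1: x=0.001, v=0.237, θ₁=0.080, ω₁=-0.697, θ₂=-0.115, ω₂=-0.204
apply F[1]=+15.000 → step 2: x=0.010, v=0.611, θ₁=0.058, ω₁=-1.536, θ₂=-0.121, ω₂=-0.363
apply F[2]=+15.000 → step 3: x=0.026, v=1.004, θ₁=0.018, ω₁=-2.461, θ₂=-0.130, ω₂=-0.482
apply F[3]=+15.000 → step 4: x=0.050, v=1.417, θ₁=-0.041, ω₁=-3.492, θ₂=-0.140, ω₂=-0.545
apply F[4]=+15.000 → step 5: x=0.082, v=1.833, θ₁=-0.122, ω₁=-4.589, θ₂=-0.151, ω₂=-0.556
apply F[5]=+0.481 → step 6: x=0.119, v=1.854, θ₁=-0.215, ω₁=-4.727, θ₂=-0.162, ω₂=-0.556
apply F[6]=-15.000 → step 7: x=0.153, v=1.524, θ₁=-0.303, ω₁=-4.062, θ₂=-0.173, ω₂=-0.508
apply F[7]=-15.000 → step 8: x=0.181, v=1.247, θ₁=-0.379, ω₁=-3.618, θ₂=-0.182, ω₂=-0.400
apply F[8]=-15.000 → step 9: x=0.203, v=1.011, θ₁=-0.449, ω₁=-3.350, θ₂=-0.189, ω₂=-0.239
apply F[9]=-15.000 → step 10: x=0.221, v=0.803, θ₁=-0.514, ω₁=-3.216, θ₂=-0.191, ω₂=-0.032
apply F[10]=-15.000 → step 11: x=0.235, v=0.613, θ₁=-0.578, ω₁=-3.182, θ₂=-0.190, ω₂=0.210
apply F[11]=-15.000 → step 12: x=0.246, v=0.433, θ₁=-0.642, ω₁=-3.224, θ₂=-0.183, ω₂=0.482
apply F[12]=-15.000 → step 13: x=0.253, v=0.257, θ₁=-0.707, ω₁=-3.321, θ₂=-0.170, ω₂=0.776
apply F[13]=-15.000 → step 14: x=0.256, v=0.079, θ₁=-0.775, ω₁=-3.457, θ₂=-0.152, ω₂=1.085
apply F[14]=-15.000 → step 15: x=0.256, v=-0.105, θ₁=-0.846, ω₁=-3.619, θ₂=-0.127, ω₂=1.405
apply F[15]=-15.000 → step 16: x=0.252, v=-0.297, θ₁=-0.920, ω₁=-3.799, θ₂=-0.095, ω₂=1.727
apply F[16]=-15.000 → step 17: x=0.244, v=-0.501, θ₁=-0.998, ω₁=-3.989, θ₂=-0.058, ω₂=2.047
apply F[17]=-15.000 → step 18: x=0.232, v=-0.717, θ₁=-1.079, ω₁=-4.187, θ₂=-0.014, ω₂=2.359
apply F[18]=-15.000 → step 19: x=0.215, v=-0.946, θ₁=-1.165, ω₁=-4.393, θ₂=0.037, ω₂=2.659
apply F[19]=-15.000 → step 20: x=0.194, v=-1.188, θ₁=-1.255, ω₁=-4.609, θ₂=0.093, ω₂=2.942
apply F[20]=-15.000 → step 21: x=0.167, v=-1.443, θ₁=-1.350, ω₁=-4.841, θ₂=0.154, ω₂=3.204
apply F[21]=-15.000 → step 22: x=0.136, v=-1.711, θ₁=-1.449, ω₁=-5.100, θ₂=0.221, ω₂=3.441
apply F[22]=-15.000 → step 23: x=0.099, v=-1.995, θ₁=-1.554, ω₁=-5.400, θ₂=0.292, ω₂=3.645
apply F[23]=-15.000 → step 24: x=0.056, v=-2.299, θ₁=-1.665, ω₁=-5.763, θ₂=0.366, ω₂=3.809
apply F[24]=-15.000 → step 25: x=0.007, v=-2.631, θ₁=-1.785, ω₁=-6.225, θ₂=0.444, ω₂=3.921
apply F[25]=-15.000 → step 26: x=-0.050, v=-3.008, θ₁=-1.915, ω₁=-6.840, θ₂=0.523, ω₂=3.964
apply F[26]=-15.000 → step 27: x=-0.114, v=-3.460, θ₁=-2.060, ω₁=-7.695, θ₂=0.602, ω₂=3.925
apply F[27]=-15.000 → step 28: x=-0.189, v=-4.046, θ₁=-2.226, ω₁=-8.933, θ₂=0.679, ω₂=3.812
apply F[28]=-15.000 → step 29: x=-0.277, v=-4.867, θ₁=-2.422, ω₁=-10.768, θ₂=0.754, ω₂=3.735
apply F[29]=-15.000 → step 30: x=-0.386, v=-6.037, θ₁=-2.662, ω₁=-13.317, θ₂=0.832, ω₂=4.203
apply F[30]=-15.000 → step 31: x=-0.520, v=-7.309, θ₁=-2.953, ω₁=-15.672, θ₂=0.935, ω₂=6.516
apply F[31]=-15.000 → step 32: x=-0.673, v=-7.815, θ₁=-3.276, ω₁=-16.409, θ₂=1.107, ω₂=10.859
apply F[32]=-15.000 → step 33: x=-0.826, v=-7.344, θ₁=-3.609, ω₁=-16.904, θ₂=1.372, ω₂=15.684
apply F[33]=-15.000 → step 34: x=-0.958, v=-5.610, θ₁=-3.953, ω₁=-17.243, θ₂=1.734, ω₂=20.331
apply F[34]=-15.000 → step 35: x=-1.042, v=-2.804, θ₁=-4.276, ω₁=-14.521, θ₂=2.162, ω₂=21.759
Max |angle| over trajectory = 4.276 rad; bound = 4.386 → within bound.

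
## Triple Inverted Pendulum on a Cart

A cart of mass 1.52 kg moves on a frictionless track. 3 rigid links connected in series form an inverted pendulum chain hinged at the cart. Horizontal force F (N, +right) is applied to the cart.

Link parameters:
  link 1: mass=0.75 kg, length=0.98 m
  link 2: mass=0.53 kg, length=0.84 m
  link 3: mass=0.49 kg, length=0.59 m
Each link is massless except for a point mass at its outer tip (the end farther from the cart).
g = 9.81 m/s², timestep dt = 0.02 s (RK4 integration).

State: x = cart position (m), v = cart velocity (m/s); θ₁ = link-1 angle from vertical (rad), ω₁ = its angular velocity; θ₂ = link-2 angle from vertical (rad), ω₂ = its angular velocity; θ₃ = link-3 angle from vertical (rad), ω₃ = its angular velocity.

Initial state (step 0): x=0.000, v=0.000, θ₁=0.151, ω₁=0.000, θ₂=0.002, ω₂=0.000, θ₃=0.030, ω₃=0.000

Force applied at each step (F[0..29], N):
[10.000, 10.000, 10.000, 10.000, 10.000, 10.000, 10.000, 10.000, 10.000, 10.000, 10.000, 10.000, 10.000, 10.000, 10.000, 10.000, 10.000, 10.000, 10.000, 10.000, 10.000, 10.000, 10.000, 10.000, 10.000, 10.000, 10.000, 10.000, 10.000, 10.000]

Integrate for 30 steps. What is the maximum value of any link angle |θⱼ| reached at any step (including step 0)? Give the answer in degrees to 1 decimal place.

Answer: 61.0°

Derivation:
apply F[0]=+10.000 → step 1: x=0.001, v=0.096, θ₁=0.151, ω₁=-0.026, θ₂=0.001, ω₂=-0.091, θ₃=0.030, ω₃=0.018
apply F[1]=+10.000 → step 2: x=0.004, v=0.193, θ₁=0.150, ω₁=-0.051, θ₂=-0.002, ω₂=-0.182, θ₃=0.031, ω₃=0.038
apply F[2]=+10.000 → step 3: x=0.009, v=0.289, θ₁=0.149, ω₁=-0.077, θ₂=-0.006, ω₂=-0.276, θ₃=0.032, ω₃=0.061
apply F[3]=+10.000 → step 4: x=0.015, v=0.386, θ₁=0.147, ω₁=-0.103, θ₂=-0.013, ω₂=-0.373, θ₃=0.033, ω₃=0.088
apply F[4]=+10.000 → step 5: x=0.024, v=0.484, θ₁=0.145, ω₁=-0.129, θ₂=-0.021, ω₂=-0.475, θ₃=0.035, ω₃=0.120
apply F[5]=+10.000 → step 6: x=0.035, v=0.583, θ₁=0.142, ω₁=-0.155, θ₂=-0.032, ω₂=-0.582, θ₃=0.038, ω₃=0.160
apply F[6]=+10.000 → step 7: x=0.047, v=0.683, θ₁=0.138, ω₁=-0.182, θ₂=-0.044, ω₂=-0.694, θ₃=0.042, ω₃=0.207
apply F[7]=+10.000 → step 8: x=0.062, v=0.784, θ₁=0.134, ω₁=-0.209, θ₂=-0.060, ω₂=-0.814, θ₃=0.046, ω₃=0.264
apply F[8]=+10.000 → step 9: x=0.079, v=0.887, θ₁=0.130, ω₁=-0.238, θ₂=-0.077, ω₂=-0.942, θ₃=0.052, ω₃=0.332
apply F[9]=+10.000 → step 10: x=0.098, v=0.991, θ₁=0.125, ω₁=-0.268, θ₂=-0.097, ω₂=-1.078, θ₃=0.060, ω₃=0.411
apply F[10]=+10.000 → step 11: x=0.119, v=1.098, θ₁=0.119, ω₁=-0.300, θ₂=-0.120, ω₂=-1.222, θ₃=0.069, ω₃=0.502
apply F[11]=+10.000 → step 12: x=0.142, v=1.206, θ₁=0.113, ω₁=-0.335, θ₂=-0.146, ω₂=-1.374, θ₃=0.080, ω₃=0.603
apply F[12]=+10.000 → step 13: x=0.167, v=1.317, θ₁=0.106, ω₁=-0.375, θ₂=-0.175, ω₂=-1.532, θ₃=0.093, ω₃=0.713
apply F[13]=+10.000 → step 14: x=0.194, v=1.430, θ₁=0.098, ω₁=-0.419, θ₂=-0.208, ω₂=-1.694, θ₃=0.108, ω₃=0.829
apply F[14]=+10.000 → step 15: x=0.224, v=1.546, θ₁=0.089, ω₁=-0.471, θ₂=-0.243, ω₂=-1.858, θ₃=0.126, ω₃=0.949
apply F[15]=+10.000 → step 16: x=0.256, v=1.664, θ₁=0.079, ω₁=-0.531, θ₂=-0.282, ω₂=-2.020, θ₃=0.146, ω₃=1.066
apply F[16]=+10.000 → step 17: x=0.291, v=1.785, θ₁=0.068, ω₁=-0.600, θ₂=-0.324, ω₂=-2.179, θ₃=0.169, ω₃=1.176
apply F[17]=+10.000 → step 18: x=0.328, v=1.909, θ₁=0.055, ω₁=-0.681, θ₂=-0.369, ω₂=-2.329, θ₃=0.193, ω₃=1.274
apply F[18]=+10.000 → step 19: x=0.367, v=2.034, θ₁=0.040, ω₁=-0.773, θ₂=-0.417, ω₂=-2.470, θ₃=0.220, ω₃=1.355
apply F[19]=+10.000 → step 20: x=0.409, v=2.162, θ₁=0.024, ω₁=-0.878, θ₂=-0.468, ω₂=-2.600, θ₃=0.247, ω₃=1.417
apply F[20]=+10.000 → step 21: x=0.453, v=2.292, θ₁=0.005, ω₁=-0.996, θ₂=-0.521, ω₂=-2.717, θ₃=0.276, ω₃=1.455
apply F[21]=+10.000 → step 22: x=0.501, v=2.424, θ₁=-0.016, ω₁=-1.128, θ₂=-0.576, ω₂=-2.821, θ₃=0.305, ω₃=1.470
apply F[22]=+10.000 → step 23: x=0.550, v=2.558, θ₁=-0.040, ω₁=-1.272, θ₂=-0.634, ω₂=-2.911, θ₃=0.335, ω₃=1.460
apply F[23]=+10.000 → step 24: x=0.603, v=2.693, θ₁=-0.067, ω₁=-1.431, θ₂=-0.693, ω₂=-2.987, θ₃=0.364, ω₃=1.424
apply F[24]=+10.000 → step 25: x=0.658, v=2.830, θ₁=-0.097, ω₁=-1.603, θ₂=-0.753, ω₂=-3.049, θ₃=0.392, ω₃=1.364
apply F[25]=+10.000 → step 26: x=0.716, v=2.966, θ₁=-0.131, ω₁=-1.789, θ₂=-0.814, ω₂=-3.096, θ₃=0.418, ω₃=1.278
apply F[26]=+10.000 → step 27: x=0.777, v=3.103, θ₁=-0.169, ω₁=-1.988, θ₂=-0.877, ω₂=-3.126, θ₃=0.443, ω₃=1.167
apply F[27]=+10.000 → step 28: x=0.840, v=3.238, θ₁=-0.211, ω₁=-2.200, θ₂=-0.939, ω₂=-3.138, θ₃=0.465, ω₃=1.031
apply F[28]=+10.000 → step 29: x=0.906, v=3.370, θ₁=-0.257, ω₁=-2.424, θ₂=-1.002, ω₂=-3.130, θ₃=0.484, ω₃=0.871
apply F[29]=+10.000 → step 30: x=0.975, v=3.498, θ₁=-0.308, ω₁=-2.658, θ₂=-1.064, ω₂=-3.099, θ₃=0.499, ω₃=0.688
Max |angle| over trajectory = 1.064 rad = 61.0°.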